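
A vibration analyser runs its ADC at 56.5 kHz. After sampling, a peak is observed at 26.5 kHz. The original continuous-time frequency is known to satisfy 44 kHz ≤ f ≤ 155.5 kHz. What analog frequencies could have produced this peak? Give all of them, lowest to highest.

83 kHz, 86.5 kHz, 139.5 kHz, 143 kHz

Frequencies that alias to 26.5 kHz are k·fs ± 26.5 kHz for integer k ≥ 0.
k=0: 26.5 kHz.
k=1: 30 kHz, 83 kHz.
k=2: 86.5 kHz, 139.5 kHz.
k=3: 143 kHz, 196 kHz.
k=4: 199.5 kHz, 252.5 kHz.
Within [44 kHz, 155.5 kHz]: 83 kHz, 86.5 kHz, 139.5 kHz, 143 kHz.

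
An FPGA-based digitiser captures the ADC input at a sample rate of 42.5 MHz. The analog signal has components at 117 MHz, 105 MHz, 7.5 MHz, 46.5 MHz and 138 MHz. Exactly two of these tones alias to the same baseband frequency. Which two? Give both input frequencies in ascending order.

fs/2 = 21.25 MHz.
117 MHz mod fs = 32 MHz.
32 MHz > fs/2 = 21.25 MHz, folds to fs − 32 MHz = 10.5 MHz.
105 MHz mod fs = 20 MHz.
20 MHz ≤ fs/2 = 21.25 MHz, appears at 20 MHz.
7.5 MHz ≤ fs/2 = 21.25 MHz, passes unchanged.
46.5 MHz mod fs = 4 MHz.
4 MHz ≤ fs/2 = 21.25 MHz, appears at 4 MHz.
138 MHz mod fs = 10.5 MHz.
10.5 MHz ≤ fs/2 = 21.25 MHz, appears at 10.5 MHz.
117 MHz and 138 MHz both map to 10.5 MHz.

117 MHz, 138 MHz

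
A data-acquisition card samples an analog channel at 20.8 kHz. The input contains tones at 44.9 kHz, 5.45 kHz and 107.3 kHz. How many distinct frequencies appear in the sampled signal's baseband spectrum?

fs/2 = 10.4 kHz.
44.9 kHz mod fs = 3.3 kHz.
3.3 kHz ≤ fs/2 = 10.4 kHz, appears at 3.3 kHz.
5.45 kHz ≤ fs/2 = 10.4 kHz, passes unchanged.
107.3 kHz mod fs = 3.3 kHz.
3.3 kHz ≤ fs/2 = 10.4 kHz, appears at 3.3 kHz.
Distinct values: {3.3 kHz, 5.45 kHz} → 2.

2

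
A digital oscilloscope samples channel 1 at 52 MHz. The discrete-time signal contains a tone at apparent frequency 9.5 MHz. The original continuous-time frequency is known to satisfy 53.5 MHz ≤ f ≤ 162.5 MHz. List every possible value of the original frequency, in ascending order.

61.5 MHz, 94.5 MHz, 113.5 MHz, 146.5 MHz

Frequencies that alias to 9.5 MHz are k·fs ± 9.5 MHz for integer k ≥ 0.
k=0: 9.5 MHz.
k=1: 42.5 MHz, 61.5 MHz.
k=2: 94.5 MHz, 113.5 MHz.
k=3: 146.5 MHz, 165.5 MHz.
k=4: 198.5 MHz, 217.5 MHz.
Within [53.5 MHz, 162.5 MHz]: 61.5 MHz, 94.5 MHz, 113.5 MHz, 146.5 MHz.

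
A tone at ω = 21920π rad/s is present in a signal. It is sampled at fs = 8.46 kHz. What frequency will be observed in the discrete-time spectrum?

2.5 kHz

ω = 21920π rad/s → f = ω/(2π) = 10960 Hz = 10.96 kHz.
10.96 kHz mod fs = 2.5 kHz.
2.5 kHz ≤ fs/2 = 4.23 kHz, appears at 2.5 kHz.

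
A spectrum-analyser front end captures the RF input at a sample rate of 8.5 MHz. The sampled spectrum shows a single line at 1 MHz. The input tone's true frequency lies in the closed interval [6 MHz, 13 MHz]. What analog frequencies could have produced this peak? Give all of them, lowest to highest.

Frequencies that alias to 1 MHz are k·fs ± 1 MHz for integer k ≥ 0.
k=0: 1 MHz.
k=1: 7.5 MHz, 9.5 MHz.
k=2: 16 MHz, 18 MHz.
Within [6 MHz, 13 MHz]: 7.5 MHz, 9.5 MHz.

7.5 MHz, 9.5 MHz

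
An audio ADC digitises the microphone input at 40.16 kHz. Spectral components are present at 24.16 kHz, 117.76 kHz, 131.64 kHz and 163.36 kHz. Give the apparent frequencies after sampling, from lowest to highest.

2.72 kHz, 11.16 kHz, 16 kHz

fs/2 = 20.08 kHz.
24.16 kHz > fs/2 = 20.08 kHz, folds to fs − 24.16 kHz = 16 kHz.
117.76 kHz mod fs = 37.44 kHz.
37.44 kHz > fs/2 = 20.08 kHz, folds to fs − 37.44 kHz = 2.72 kHz.
131.64 kHz mod fs = 11.16 kHz.
11.16 kHz ≤ fs/2 = 20.08 kHz, appears at 11.16 kHz.
163.36 kHz mod fs = 2.72 kHz.
2.72 kHz ≤ fs/2 = 20.08 kHz, appears at 2.72 kHz.
Distinct values: {2.72 kHz, 11.16 kHz, 16 kHz}.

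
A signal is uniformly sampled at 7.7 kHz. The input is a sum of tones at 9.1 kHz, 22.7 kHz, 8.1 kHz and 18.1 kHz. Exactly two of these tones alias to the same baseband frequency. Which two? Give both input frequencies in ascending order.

8.1 kHz, 22.7 kHz

fs/2 = 3.85 kHz.
9.1 kHz mod fs = 1.4 kHz.
1.4 kHz ≤ fs/2 = 3.85 kHz, appears at 1.4 kHz.
22.7 kHz mod fs = 7.3 kHz.
7.3 kHz > fs/2 = 3.85 kHz, folds to fs − 7.3 kHz = 0.4 kHz.
8.1 kHz mod fs = 0.4 kHz.
0.4 kHz ≤ fs/2 = 3.85 kHz, appears at 0.4 kHz.
18.1 kHz mod fs = 2.7 kHz.
2.7 kHz ≤ fs/2 = 3.85 kHz, appears at 2.7 kHz.
8.1 kHz and 22.7 kHz both map to 0.4 kHz.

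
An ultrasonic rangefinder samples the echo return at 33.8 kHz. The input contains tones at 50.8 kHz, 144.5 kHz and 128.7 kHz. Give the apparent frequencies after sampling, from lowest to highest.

fs/2 = 16.9 kHz.
50.8 kHz mod fs = 17 kHz.
17 kHz > fs/2 = 16.9 kHz, folds to fs − 17 kHz = 16.8 kHz.
144.5 kHz mod fs = 9.3 kHz.
9.3 kHz ≤ fs/2 = 16.9 kHz, appears at 9.3 kHz.
128.7 kHz mod fs = 27.3 kHz.
27.3 kHz > fs/2 = 16.9 kHz, folds to fs − 27.3 kHz = 6.5 kHz.
Distinct values: {6.5 kHz, 9.3 kHz, 16.8 kHz}.

6.5 kHz, 9.3 kHz, 16.8 kHz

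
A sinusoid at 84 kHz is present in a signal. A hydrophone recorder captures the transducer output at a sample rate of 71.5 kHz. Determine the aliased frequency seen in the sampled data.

84 kHz mod fs = 12.5 kHz.
12.5 kHz ≤ fs/2 = 35.75 kHz, appears at 12.5 kHz.

12.5 kHz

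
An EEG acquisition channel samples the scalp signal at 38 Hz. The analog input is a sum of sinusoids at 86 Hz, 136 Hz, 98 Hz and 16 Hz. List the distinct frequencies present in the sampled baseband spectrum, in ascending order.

fs/2 = 19 Hz.
86 Hz mod fs = 10 Hz.
10 Hz ≤ fs/2 = 19 Hz, appears at 10 Hz.
136 Hz mod fs = 22 Hz.
22 Hz > fs/2 = 19 Hz, folds to fs − 22 Hz = 16 Hz.
98 Hz mod fs = 22 Hz.
22 Hz > fs/2 = 19 Hz, folds to fs − 22 Hz = 16 Hz.
16 Hz ≤ fs/2 = 19 Hz, passes unchanged.
Distinct values: {10 Hz, 16 Hz}.

10 Hz, 16 Hz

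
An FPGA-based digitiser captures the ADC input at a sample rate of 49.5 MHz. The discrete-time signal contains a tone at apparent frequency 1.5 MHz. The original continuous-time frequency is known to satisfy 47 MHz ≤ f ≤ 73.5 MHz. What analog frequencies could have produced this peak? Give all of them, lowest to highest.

48 MHz, 51 MHz

Frequencies that alias to 1.5 MHz are k·fs ± 1.5 MHz for integer k ≥ 0.
k=0: 1.5 MHz.
k=1: 48 MHz, 51 MHz.
k=2: 97.5 MHz, 100.5 MHz.
Within [47 MHz, 73.5 MHz]: 48 MHz, 51 MHz.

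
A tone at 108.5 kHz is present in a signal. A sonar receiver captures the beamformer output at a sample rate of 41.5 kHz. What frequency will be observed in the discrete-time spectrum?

16 kHz

108.5 kHz mod fs = 25.5 kHz.
25.5 kHz > fs/2 = 20.75 kHz, folds to fs − 25.5 kHz = 16 kHz.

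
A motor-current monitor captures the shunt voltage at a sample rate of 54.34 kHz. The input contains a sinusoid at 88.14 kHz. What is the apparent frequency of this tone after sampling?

20.54 kHz

88.14 kHz mod fs = 33.8 kHz.
33.8 kHz > fs/2 = 27.17 kHz, folds to fs − 33.8 kHz = 20.54 kHz.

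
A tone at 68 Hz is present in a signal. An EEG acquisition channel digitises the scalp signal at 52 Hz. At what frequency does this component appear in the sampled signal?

68 Hz mod fs = 16 Hz.
16 Hz ≤ fs/2 = 26 Hz, appears at 16 Hz.

16 Hz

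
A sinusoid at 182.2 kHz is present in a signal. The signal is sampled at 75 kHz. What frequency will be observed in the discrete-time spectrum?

182.2 kHz mod fs = 32.2 kHz.
32.2 kHz ≤ fs/2 = 37.5 kHz, appears at 32.2 kHz.

32.2 kHz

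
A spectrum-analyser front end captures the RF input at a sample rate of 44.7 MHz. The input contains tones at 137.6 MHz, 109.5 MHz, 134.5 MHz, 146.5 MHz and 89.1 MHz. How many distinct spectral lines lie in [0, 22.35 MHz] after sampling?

5

fs/2 = 22.35 MHz.
137.6 MHz mod fs = 3.5 MHz.
3.5 MHz ≤ fs/2 = 22.35 MHz, appears at 3.5 MHz.
109.5 MHz mod fs = 20.1 MHz.
20.1 MHz ≤ fs/2 = 22.35 MHz, appears at 20.1 MHz.
134.5 MHz mod fs = 0.4 MHz.
0.4 MHz ≤ fs/2 = 22.35 MHz, appears at 0.4 MHz.
146.5 MHz mod fs = 12.4 MHz.
12.4 MHz ≤ fs/2 = 22.35 MHz, appears at 12.4 MHz.
89.1 MHz mod fs = 44.4 MHz.
44.4 MHz > fs/2 = 22.35 MHz, folds to fs − 44.4 MHz = 0.3 MHz.
Distinct values: {0.3 MHz, 0.4 MHz, 3.5 MHz, 12.4 MHz, 20.1 MHz} → 5.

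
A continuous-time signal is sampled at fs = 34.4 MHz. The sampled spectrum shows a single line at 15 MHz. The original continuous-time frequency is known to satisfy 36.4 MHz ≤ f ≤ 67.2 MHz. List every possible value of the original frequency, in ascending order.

49.4 MHz, 53.8 MHz

Frequencies that alias to 15 MHz are k·fs ± 15 MHz for integer k ≥ 0.
k=0: 15 MHz.
k=1: 19.4 MHz, 49.4 MHz.
k=2: 53.8 MHz, 83.8 MHz.
k=3: 88.2 MHz, 118.2 MHz.
Within [36.4 MHz, 67.2 MHz]: 49.4 MHz, 53.8 MHz.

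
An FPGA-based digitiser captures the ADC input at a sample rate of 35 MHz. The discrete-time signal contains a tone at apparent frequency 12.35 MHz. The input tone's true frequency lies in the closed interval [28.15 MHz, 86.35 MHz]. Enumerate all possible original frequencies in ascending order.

47.35 MHz, 57.65 MHz, 82.35 MHz

Frequencies that alias to 12.35 MHz are k·fs ± 12.35 MHz for integer k ≥ 0.
k=0: 12.35 MHz.
k=1: 22.65 MHz, 47.35 MHz.
k=2: 57.65 MHz, 82.35 MHz.
k=3: 92.65 MHz, 117.35 MHz.
Within [28.15 MHz, 86.35 MHz]: 47.35 MHz, 57.65 MHz, 82.35 MHz.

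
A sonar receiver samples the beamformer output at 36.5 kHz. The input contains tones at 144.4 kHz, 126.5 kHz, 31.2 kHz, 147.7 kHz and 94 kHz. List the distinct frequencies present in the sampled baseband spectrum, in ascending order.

fs/2 = 18.25 kHz.
144.4 kHz mod fs = 34.9 kHz.
34.9 kHz > fs/2 = 18.25 kHz, folds to fs − 34.9 kHz = 1.6 kHz.
126.5 kHz mod fs = 17 kHz.
17 kHz ≤ fs/2 = 18.25 kHz, appears at 17 kHz.
31.2 kHz > fs/2 = 18.25 kHz, folds to fs − 31.2 kHz = 5.3 kHz.
147.7 kHz mod fs = 1.7 kHz.
1.7 kHz ≤ fs/2 = 18.25 kHz, appears at 1.7 kHz.
94 kHz mod fs = 21 kHz.
21 kHz > fs/2 = 18.25 kHz, folds to fs − 21 kHz = 15.5 kHz.
Distinct values: {1.6 kHz, 1.7 kHz, 5.3 kHz, 15.5 kHz, 17 kHz}.

1.6 kHz, 1.7 kHz, 5.3 kHz, 15.5 kHz, 17 kHz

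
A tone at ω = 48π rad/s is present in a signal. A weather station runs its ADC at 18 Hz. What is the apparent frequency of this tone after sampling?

ω = 48π rad/s → f = ω/(2π) = 24 Hz.
24 Hz mod fs = 6 Hz.
6 Hz ≤ fs/2 = 9 Hz, appears at 6 Hz.

6 Hz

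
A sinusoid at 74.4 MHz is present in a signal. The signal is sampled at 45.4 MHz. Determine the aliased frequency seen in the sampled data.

74.4 MHz mod fs = 29 MHz.
29 MHz > fs/2 = 22.7 MHz, folds to fs − 29 MHz = 16.4 MHz.

16.4 MHz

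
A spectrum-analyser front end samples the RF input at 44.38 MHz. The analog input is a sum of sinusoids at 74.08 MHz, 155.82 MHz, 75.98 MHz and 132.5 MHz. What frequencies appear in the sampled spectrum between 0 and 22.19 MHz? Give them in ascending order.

fs/2 = 22.19 MHz.
74.08 MHz mod fs = 29.7 MHz.
29.7 MHz > fs/2 = 22.19 MHz, folds to fs − 29.7 MHz = 14.68 MHz.
155.82 MHz mod fs = 22.68 MHz.
22.68 MHz > fs/2 = 22.19 MHz, folds to fs − 22.68 MHz = 21.7 MHz.
75.98 MHz mod fs = 31.6 MHz.
31.6 MHz > fs/2 = 22.19 MHz, folds to fs − 31.6 MHz = 12.78 MHz.
132.5 MHz mod fs = 43.74 MHz.
43.74 MHz > fs/2 = 22.19 MHz, folds to fs − 43.74 MHz = 0.64 MHz.
Distinct values: {0.64 MHz, 12.78 MHz, 14.68 MHz, 21.7 MHz}.

0.64 MHz, 12.78 MHz, 14.68 MHz, 21.7 MHz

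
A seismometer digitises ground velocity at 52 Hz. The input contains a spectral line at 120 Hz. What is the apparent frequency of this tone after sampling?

120 Hz mod fs = 16 Hz.
16 Hz ≤ fs/2 = 26 Hz, appears at 16 Hz.

16 Hz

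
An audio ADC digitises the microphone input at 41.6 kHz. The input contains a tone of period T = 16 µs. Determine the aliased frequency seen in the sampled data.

20.7 kHz

T = 16 µs → f = 1/T = 62.5 kHz.
62.5 kHz mod fs = 20.9 kHz.
20.9 kHz > fs/2 = 20.8 kHz, folds to fs − 20.9 kHz = 20.7 kHz.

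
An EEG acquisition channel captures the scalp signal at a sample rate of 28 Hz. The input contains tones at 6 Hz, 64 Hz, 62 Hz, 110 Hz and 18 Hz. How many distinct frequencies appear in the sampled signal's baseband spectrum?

4

fs/2 = 14 Hz.
6 Hz ≤ fs/2 = 14 Hz, passes unchanged.
64 Hz mod fs = 8 Hz.
8 Hz ≤ fs/2 = 14 Hz, appears at 8 Hz.
62 Hz mod fs = 6 Hz.
6 Hz ≤ fs/2 = 14 Hz, appears at 6 Hz.
110 Hz mod fs = 26 Hz.
26 Hz > fs/2 = 14 Hz, folds to fs − 26 Hz = 2 Hz.
18 Hz > fs/2 = 14 Hz, folds to fs − 18 Hz = 10 Hz.
Distinct values: {2 Hz, 6 Hz, 8 Hz, 10 Hz} → 4.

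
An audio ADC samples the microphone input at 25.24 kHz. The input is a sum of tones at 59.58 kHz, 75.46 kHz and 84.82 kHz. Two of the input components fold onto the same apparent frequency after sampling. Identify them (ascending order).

fs/2 = 12.62 kHz.
59.58 kHz mod fs = 9.1 kHz.
9.1 kHz ≤ fs/2 = 12.62 kHz, appears at 9.1 kHz.
75.46 kHz mod fs = 24.98 kHz.
24.98 kHz > fs/2 = 12.62 kHz, folds to fs − 24.98 kHz = 0.26 kHz.
84.82 kHz mod fs = 9.1 kHz.
9.1 kHz ≤ fs/2 = 12.62 kHz, appears at 9.1 kHz.
59.58 kHz and 84.82 kHz both map to 9.1 kHz.

59.58 kHz, 84.82 kHz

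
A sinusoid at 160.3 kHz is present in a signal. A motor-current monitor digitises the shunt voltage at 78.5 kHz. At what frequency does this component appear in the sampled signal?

160.3 kHz mod fs = 3.3 kHz.
3.3 kHz ≤ fs/2 = 39.25 kHz, appears at 3.3 kHz.

3.3 kHz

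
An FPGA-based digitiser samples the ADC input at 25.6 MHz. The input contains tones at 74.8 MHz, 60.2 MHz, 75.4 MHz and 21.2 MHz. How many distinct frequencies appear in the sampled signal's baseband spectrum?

4

fs/2 = 12.8 MHz.
74.8 MHz mod fs = 23.6 MHz.
23.6 MHz > fs/2 = 12.8 MHz, folds to fs − 23.6 MHz = 2 MHz.
60.2 MHz mod fs = 9 MHz.
9 MHz ≤ fs/2 = 12.8 MHz, appears at 9 MHz.
75.4 MHz mod fs = 24.2 MHz.
24.2 MHz > fs/2 = 12.8 MHz, folds to fs − 24.2 MHz = 1.4 MHz.
21.2 MHz > fs/2 = 12.8 MHz, folds to fs − 21.2 MHz = 4.4 MHz.
Distinct values: {1.4 MHz, 2 MHz, 4.4 MHz, 9 MHz} → 4.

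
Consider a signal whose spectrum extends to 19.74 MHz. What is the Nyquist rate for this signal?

39.48 MHz

Nyquist rate = 2 × 19.74 MHz = 39.48 MHz.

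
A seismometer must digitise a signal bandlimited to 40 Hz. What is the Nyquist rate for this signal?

80 Hz

Nyquist rate = 2 × 40 Hz = 80 Hz.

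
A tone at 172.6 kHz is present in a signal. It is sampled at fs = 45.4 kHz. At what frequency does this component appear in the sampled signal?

9 kHz

172.6 kHz mod fs = 36.4 kHz.
36.4 kHz > fs/2 = 22.7 kHz, folds to fs − 36.4 kHz = 9 kHz.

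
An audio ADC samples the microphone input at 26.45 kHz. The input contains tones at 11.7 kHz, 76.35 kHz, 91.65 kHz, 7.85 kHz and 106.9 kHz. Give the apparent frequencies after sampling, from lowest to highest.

1.1 kHz, 3 kHz, 7.85 kHz, 11.7 kHz, 12.3 kHz

fs/2 = 13.225 kHz.
11.7 kHz ≤ fs/2 = 13.225 kHz, passes unchanged.
76.35 kHz mod fs = 23.45 kHz.
23.45 kHz > fs/2 = 13.225 kHz, folds to fs − 23.45 kHz = 3 kHz.
91.65 kHz mod fs = 12.3 kHz.
12.3 kHz ≤ fs/2 = 13.225 kHz, appears at 12.3 kHz.
7.85 kHz ≤ fs/2 = 13.225 kHz, passes unchanged.
106.9 kHz mod fs = 1.1 kHz.
1.1 kHz ≤ fs/2 = 13.225 kHz, appears at 1.1 kHz.
Distinct values: {1.1 kHz, 3 kHz, 7.85 kHz, 11.7 kHz, 12.3 kHz}.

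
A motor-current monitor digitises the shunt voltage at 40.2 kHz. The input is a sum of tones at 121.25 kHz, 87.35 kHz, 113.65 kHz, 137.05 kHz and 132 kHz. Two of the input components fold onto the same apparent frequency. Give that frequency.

fs/2 = 20.1 kHz.
121.25 kHz mod fs = 0.65 kHz.
0.65 kHz ≤ fs/2 = 20.1 kHz, appears at 0.65 kHz.
87.35 kHz mod fs = 6.95 kHz.
6.95 kHz ≤ fs/2 = 20.1 kHz, appears at 6.95 kHz.
113.65 kHz mod fs = 33.25 kHz.
33.25 kHz > fs/2 = 20.1 kHz, folds to fs − 33.25 kHz = 6.95 kHz.
137.05 kHz mod fs = 16.45 kHz.
16.45 kHz ≤ fs/2 = 20.1 kHz, appears at 16.45 kHz.
132 kHz mod fs = 11.4 kHz.
11.4 kHz ≤ fs/2 = 20.1 kHz, appears at 11.4 kHz.
87.35 kHz and 113.65 kHz both map to 6.95 kHz.

6.95 kHz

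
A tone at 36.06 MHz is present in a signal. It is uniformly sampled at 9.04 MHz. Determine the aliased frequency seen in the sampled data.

0.1 MHz

36.06 MHz mod fs = 8.94 MHz.
8.94 MHz > fs/2 = 4.52 MHz, folds to fs − 8.94 MHz = 0.1 MHz.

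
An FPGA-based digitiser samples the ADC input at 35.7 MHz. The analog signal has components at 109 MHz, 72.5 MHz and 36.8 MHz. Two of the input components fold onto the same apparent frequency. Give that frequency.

fs/2 = 17.85 MHz.
109 MHz mod fs = 1.9 MHz.
1.9 MHz ≤ fs/2 = 17.85 MHz, appears at 1.9 MHz.
72.5 MHz mod fs = 1.1 MHz.
1.1 MHz ≤ fs/2 = 17.85 MHz, appears at 1.1 MHz.
36.8 MHz mod fs = 1.1 MHz.
1.1 MHz ≤ fs/2 = 17.85 MHz, appears at 1.1 MHz.
36.8 MHz and 72.5 MHz both map to 1.1 MHz.

1.1 MHz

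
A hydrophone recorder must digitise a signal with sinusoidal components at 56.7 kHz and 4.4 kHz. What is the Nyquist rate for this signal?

Highest-frequency component: 56.7 kHz.
Nyquist rate = 2 × 56.7 kHz = 113.4 kHz.

113.4 kHz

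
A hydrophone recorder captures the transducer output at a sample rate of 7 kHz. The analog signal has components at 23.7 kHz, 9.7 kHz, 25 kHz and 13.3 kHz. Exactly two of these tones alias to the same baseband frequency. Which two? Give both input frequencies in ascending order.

9.7 kHz, 23.7 kHz

fs/2 = 3.5 kHz.
23.7 kHz mod fs = 2.7 kHz.
2.7 kHz ≤ fs/2 = 3.5 kHz, appears at 2.7 kHz.
9.7 kHz mod fs = 2.7 kHz.
2.7 kHz ≤ fs/2 = 3.5 kHz, appears at 2.7 kHz.
25 kHz mod fs = 4 kHz.
4 kHz > fs/2 = 3.5 kHz, folds to fs − 4 kHz = 3 kHz.
13.3 kHz mod fs = 6.3 kHz.
6.3 kHz > fs/2 = 3.5 kHz, folds to fs − 6.3 kHz = 0.7 kHz.
9.7 kHz and 23.7 kHz both map to 2.7 kHz.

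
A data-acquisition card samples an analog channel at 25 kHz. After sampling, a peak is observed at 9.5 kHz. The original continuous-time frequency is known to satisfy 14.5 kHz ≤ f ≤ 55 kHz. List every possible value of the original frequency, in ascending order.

Frequencies that alias to 9.5 kHz are k·fs ± 9.5 kHz for integer k ≥ 0.
k=0: 9.5 kHz.
k=1: 15.5 kHz, 34.5 kHz.
k=2: 40.5 kHz, 59.5 kHz.
k=3: 65.5 kHz, 84.5 kHz.
Within [14.5 kHz, 55 kHz]: 15.5 kHz, 34.5 kHz, 40.5 kHz.

15.5 kHz, 34.5 kHz, 40.5 kHz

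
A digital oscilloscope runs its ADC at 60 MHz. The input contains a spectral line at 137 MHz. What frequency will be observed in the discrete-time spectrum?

137 MHz mod fs = 17 MHz.
17 MHz ≤ fs/2 = 30 MHz, appears at 17 MHz.

17 MHz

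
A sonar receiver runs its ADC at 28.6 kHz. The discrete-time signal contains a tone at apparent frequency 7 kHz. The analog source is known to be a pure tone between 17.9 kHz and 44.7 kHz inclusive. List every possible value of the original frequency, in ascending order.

21.6 kHz, 35.6 kHz

Frequencies that alias to 7 kHz are k·fs ± 7 kHz for integer k ≥ 0.
k=0: 7 kHz.
k=1: 21.6 kHz, 35.6 kHz.
k=2: 50.2 kHz, 64.2 kHz.
Within [17.9 kHz, 44.7 kHz]: 21.6 kHz, 35.6 kHz.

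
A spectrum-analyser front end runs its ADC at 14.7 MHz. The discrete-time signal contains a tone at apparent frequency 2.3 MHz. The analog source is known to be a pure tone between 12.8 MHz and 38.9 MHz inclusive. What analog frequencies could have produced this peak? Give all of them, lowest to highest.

17 MHz, 27.1 MHz, 31.7 MHz

Frequencies that alias to 2.3 MHz are k·fs ± 2.3 MHz for integer k ≥ 0.
k=0: 2.3 MHz.
k=1: 12.4 MHz, 17 MHz.
k=2: 27.1 MHz, 31.7 MHz.
k=3: 41.8 MHz, 46.4 MHz.
Within [12.8 MHz, 38.9 MHz]: 17 MHz, 27.1 MHz, 31.7 MHz.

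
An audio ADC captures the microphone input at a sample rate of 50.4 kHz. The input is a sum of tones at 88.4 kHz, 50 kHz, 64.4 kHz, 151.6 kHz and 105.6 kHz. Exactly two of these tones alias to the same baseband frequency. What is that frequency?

0.4 kHz

fs/2 = 25.2 kHz.
88.4 kHz mod fs = 38 kHz.
38 kHz > fs/2 = 25.2 kHz, folds to fs − 38 kHz = 12.4 kHz.
50 kHz > fs/2 = 25.2 kHz, folds to fs − 50 kHz = 0.4 kHz.
64.4 kHz mod fs = 14 kHz.
14 kHz ≤ fs/2 = 25.2 kHz, appears at 14 kHz.
151.6 kHz mod fs = 0.4 kHz.
0.4 kHz ≤ fs/2 = 25.2 kHz, appears at 0.4 kHz.
105.6 kHz mod fs = 4.8 kHz.
4.8 kHz ≤ fs/2 = 25.2 kHz, appears at 4.8 kHz.
50 kHz and 151.6 kHz both map to 0.4 kHz.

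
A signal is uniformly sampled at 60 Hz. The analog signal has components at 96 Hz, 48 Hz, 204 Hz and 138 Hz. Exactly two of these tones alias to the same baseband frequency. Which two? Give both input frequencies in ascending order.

fs/2 = 30 Hz.
96 Hz mod fs = 36 Hz.
36 Hz > fs/2 = 30 Hz, folds to fs − 36 Hz = 24 Hz.
48 Hz > fs/2 = 30 Hz, folds to fs − 48 Hz = 12 Hz.
204 Hz mod fs = 24 Hz.
24 Hz ≤ fs/2 = 30 Hz, appears at 24 Hz.
138 Hz mod fs = 18 Hz.
18 Hz ≤ fs/2 = 30 Hz, appears at 18 Hz.
96 Hz and 204 Hz both map to 24 Hz.

96 Hz, 204 Hz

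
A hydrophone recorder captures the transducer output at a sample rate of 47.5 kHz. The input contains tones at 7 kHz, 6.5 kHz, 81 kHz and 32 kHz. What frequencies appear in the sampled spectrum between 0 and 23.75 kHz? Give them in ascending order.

fs/2 = 23.75 kHz.
7 kHz ≤ fs/2 = 23.75 kHz, passes unchanged.
6.5 kHz ≤ fs/2 = 23.75 kHz, passes unchanged.
81 kHz mod fs = 33.5 kHz.
33.5 kHz > fs/2 = 23.75 kHz, folds to fs − 33.5 kHz = 14 kHz.
32 kHz > fs/2 = 23.75 kHz, folds to fs − 32 kHz = 15.5 kHz.
Distinct values: {6.5 kHz, 7 kHz, 14 kHz, 15.5 kHz}.

6.5 kHz, 7 kHz, 14 kHz, 15.5 kHz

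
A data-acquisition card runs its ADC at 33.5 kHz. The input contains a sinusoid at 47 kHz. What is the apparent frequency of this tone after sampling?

13.5 kHz

47 kHz mod fs = 13.5 kHz.
13.5 kHz ≤ fs/2 = 16.75 kHz, appears at 13.5 kHz.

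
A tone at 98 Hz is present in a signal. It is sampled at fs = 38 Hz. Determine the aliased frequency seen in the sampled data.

16 Hz

98 Hz mod fs = 22 Hz.
22 Hz > fs/2 = 19 Hz, folds to fs − 22 Hz = 16 Hz.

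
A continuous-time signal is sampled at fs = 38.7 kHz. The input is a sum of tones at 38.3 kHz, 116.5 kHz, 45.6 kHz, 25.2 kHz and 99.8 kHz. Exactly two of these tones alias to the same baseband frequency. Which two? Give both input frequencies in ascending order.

38.3 kHz, 116.5 kHz

fs/2 = 19.35 kHz.
38.3 kHz > fs/2 = 19.35 kHz, folds to fs − 38.3 kHz = 0.4 kHz.
116.5 kHz mod fs = 0.4 kHz.
0.4 kHz ≤ fs/2 = 19.35 kHz, appears at 0.4 kHz.
45.6 kHz mod fs = 6.9 kHz.
6.9 kHz ≤ fs/2 = 19.35 kHz, appears at 6.9 kHz.
25.2 kHz > fs/2 = 19.35 kHz, folds to fs − 25.2 kHz = 13.5 kHz.
99.8 kHz mod fs = 22.4 kHz.
22.4 kHz > fs/2 = 19.35 kHz, folds to fs − 22.4 kHz = 16.3 kHz.
38.3 kHz and 116.5 kHz both map to 0.4 kHz.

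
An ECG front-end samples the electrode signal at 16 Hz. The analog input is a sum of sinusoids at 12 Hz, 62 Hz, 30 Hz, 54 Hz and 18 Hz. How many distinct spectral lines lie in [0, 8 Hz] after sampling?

fs/2 = 8 Hz.
12 Hz > fs/2 = 8 Hz, folds to fs − 12 Hz = 4 Hz.
62 Hz mod fs = 14 Hz.
14 Hz > fs/2 = 8 Hz, folds to fs − 14 Hz = 2 Hz.
30 Hz mod fs = 14 Hz.
14 Hz > fs/2 = 8 Hz, folds to fs − 14 Hz = 2 Hz.
54 Hz mod fs = 6 Hz.
6 Hz ≤ fs/2 = 8 Hz, appears at 6 Hz.
18 Hz mod fs = 2 Hz.
2 Hz ≤ fs/2 = 8 Hz, appears at 2 Hz.
Distinct values: {2 Hz, 4 Hz, 6 Hz} → 3.

3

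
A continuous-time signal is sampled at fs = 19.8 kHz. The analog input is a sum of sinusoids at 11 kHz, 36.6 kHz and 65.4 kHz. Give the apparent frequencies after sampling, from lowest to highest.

fs/2 = 9.9 kHz.
11 kHz > fs/2 = 9.9 kHz, folds to fs − 11 kHz = 8.8 kHz.
36.6 kHz mod fs = 16.8 kHz.
16.8 kHz > fs/2 = 9.9 kHz, folds to fs − 16.8 kHz = 3 kHz.
65.4 kHz mod fs = 6 kHz.
6 kHz ≤ fs/2 = 9.9 kHz, appears at 6 kHz.
Distinct values: {3 kHz, 6 kHz, 8.8 kHz}.

3 kHz, 6 kHz, 8.8 kHz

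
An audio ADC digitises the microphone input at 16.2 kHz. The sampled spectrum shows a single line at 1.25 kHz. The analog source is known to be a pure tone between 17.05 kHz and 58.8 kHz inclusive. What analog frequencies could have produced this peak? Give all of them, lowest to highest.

17.45 kHz, 31.15 kHz, 33.65 kHz, 47.35 kHz, 49.85 kHz

Frequencies that alias to 1.25 kHz are k·fs ± 1.25 kHz for integer k ≥ 0.
k=0: 1.25 kHz.
k=1: 14.95 kHz, 17.45 kHz.
k=2: 31.15 kHz, 33.65 kHz.
k=3: 47.35 kHz, 49.85 kHz.
k=4: 63.55 kHz, 66.05 kHz.
Within [17.05 kHz, 58.8 kHz]: 17.45 kHz, 31.15 kHz, 33.65 kHz, 47.35 kHz, 49.85 kHz.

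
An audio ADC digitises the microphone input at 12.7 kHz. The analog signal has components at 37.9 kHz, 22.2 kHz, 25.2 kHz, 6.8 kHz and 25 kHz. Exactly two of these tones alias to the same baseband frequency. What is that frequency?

0.2 kHz

fs/2 = 6.35 kHz.
37.9 kHz mod fs = 12.5 kHz.
12.5 kHz > fs/2 = 6.35 kHz, folds to fs − 12.5 kHz = 0.2 kHz.
22.2 kHz mod fs = 9.5 kHz.
9.5 kHz > fs/2 = 6.35 kHz, folds to fs − 9.5 kHz = 3.2 kHz.
25.2 kHz mod fs = 12.5 kHz.
12.5 kHz > fs/2 = 6.35 kHz, folds to fs − 12.5 kHz = 0.2 kHz.
6.8 kHz > fs/2 = 6.35 kHz, folds to fs − 6.8 kHz = 5.9 kHz.
25 kHz mod fs = 12.3 kHz.
12.3 kHz > fs/2 = 6.35 kHz, folds to fs − 12.3 kHz = 0.4 kHz.
25.2 kHz and 37.9 kHz both map to 0.2 kHz.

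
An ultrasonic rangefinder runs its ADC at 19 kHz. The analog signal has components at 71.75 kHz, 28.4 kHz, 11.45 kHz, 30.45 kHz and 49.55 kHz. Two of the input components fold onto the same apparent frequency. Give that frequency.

fs/2 = 9.5 kHz.
71.75 kHz mod fs = 14.75 kHz.
14.75 kHz > fs/2 = 9.5 kHz, folds to fs − 14.75 kHz = 4.25 kHz.
28.4 kHz mod fs = 9.4 kHz.
9.4 kHz ≤ fs/2 = 9.5 kHz, appears at 9.4 kHz.
11.45 kHz > fs/2 = 9.5 kHz, folds to fs − 11.45 kHz = 7.55 kHz.
30.45 kHz mod fs = 11.45 kHz.
11.45 kHz > fs/2 = 9.5 kHz, folds to fs − 11.45 kHz = 7.55 kHz.
49.55 kHz mod fs = 11.55 kHz.
11.55 kHz > fs/2 = 9.5 kHz, folds to fs − 11.55 kHz = 7.45 kHz.
11.45 kHz and 30.45 kHz both map to 7.55 kHz.

7.55 kHz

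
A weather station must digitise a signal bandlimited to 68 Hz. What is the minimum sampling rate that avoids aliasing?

136 Hz

Nyquist rate = 2 × 68 Hz = 136 Hz.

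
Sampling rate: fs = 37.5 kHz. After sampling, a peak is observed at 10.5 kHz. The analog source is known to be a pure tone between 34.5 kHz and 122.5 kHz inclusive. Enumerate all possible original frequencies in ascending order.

48 kHz, 64.5 kHz, 85.5 kHz, 102 kHz

Frequencies that alias to 10.5 kHz are k·fs ± 10.5 kHz for integer k ≥ 0.
k=0: 10.5 kHz.
k=1: 27 kHz, 48 kHz.
k=2: 64.5 kHz, 85.5 kHz.
k=3: 102 kHz, 123 kHz.
k=4: 139.5 kHz, 160.5 kHz.
Within [34.5 kHz, 122.5 kHz]: 48 kHz, 64.5 kHz, 85.5 kHz, 102 kHz.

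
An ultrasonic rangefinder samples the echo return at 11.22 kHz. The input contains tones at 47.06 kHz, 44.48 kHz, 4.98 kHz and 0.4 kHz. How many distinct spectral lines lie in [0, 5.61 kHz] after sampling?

fs/2 = 5.61 kHz.
47.06 kHz mod fs = 2.18 kHz.
2.18 kHz ≤ fs/2 = 5.61 kHz, appears at 2.18 kHz.
44.48 kHz mod fs = 10.82 kHz.
10.82 kHz > fs/2 = 5.61 kHz, folds to fs − 10.82 kHz = 0.4 kHz.
4.98 kHz ≤ fs/2 = 5.61 kHz, passes unchanged.
0.4 kHz ≤ fs/2 = 5.61 kHz, passes unchanged.
Distinct values: {0.4 kHz, 2.18 kHz, 4.98 kHz} → 3.

3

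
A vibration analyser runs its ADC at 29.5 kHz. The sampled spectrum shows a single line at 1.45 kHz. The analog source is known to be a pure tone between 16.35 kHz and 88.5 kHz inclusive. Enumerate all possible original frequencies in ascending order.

28.05 kHz, 30.95 kHz, 57.55 kHz, 60.45 kHz, 87.05 kHz

Frequencies that alias to 1.45 kHz are k·fs ± 1.45 kHz for integer k ≥ 0.
k=0: 1.45 kHz.
k=1: 28.05 kHz, 30.95 kHz.
k=2: 57.55 kHz, 60.45 kHz.
k=3: 87.05 kHz, 89.95 kHz.
k=4: 116.55 kHz, 119.45 kHz.
Within [16.35 kHz, 88.5 kHz]: 28.05 kHz, 30.95 kHz, 57.55 kHz, 60.45 kHz, 87.05 kHz.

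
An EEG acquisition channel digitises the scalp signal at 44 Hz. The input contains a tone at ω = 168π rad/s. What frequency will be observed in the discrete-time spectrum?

4 Hz

ω = 168π rad/s → f = ω/(2π) = 84 Hz.
84 Hz mod fs = 40 Hz.
40 Hz > fs/2 = 22 Hz, folds to fs − 40 Hz = 4 Hz.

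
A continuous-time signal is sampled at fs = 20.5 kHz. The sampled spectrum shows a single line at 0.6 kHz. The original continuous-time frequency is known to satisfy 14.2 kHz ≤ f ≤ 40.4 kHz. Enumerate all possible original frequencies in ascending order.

Frequencies that alias to 0.6 kHz are k·fs ± 0.6 kHz for integer k ≥ 0.
k=0: 0.6 kHz.
k=1: 19.9 kHz, 21.1 kHz.
k=2: 40.4 kHz, 41.6 kHz.
k=3: 60.9 kHz, 62.1 kHz.
Within [14.2 kHz, 40.4 kHz]: 19.9 kHz, 21.1 kHz, 40.4 kHz.

19.9 kHz, 21.1 kHz, 40.4 kHz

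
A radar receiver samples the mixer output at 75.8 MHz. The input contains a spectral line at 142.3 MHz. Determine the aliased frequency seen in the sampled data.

142.3 MHz mod fs = 66.5 MHz.
66.5 MHz > fs/2 = 37.9 MHz, folds to fs − 66.5 MHz = 9.3 MHz.

9.3 MHz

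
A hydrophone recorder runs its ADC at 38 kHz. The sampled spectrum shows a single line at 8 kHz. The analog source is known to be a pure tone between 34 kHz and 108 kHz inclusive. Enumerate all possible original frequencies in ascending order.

Frequencies that alias to 8 kHz are k·fs ± 8 kHz for integer k ≥ 0.
k=0: 8 kHz.
k=1: 30 kHz, 46 kHz.
k=2: 68 kHz, 84 kHz.
k=3: 106 kHz, 122 kHz.
k=4: 144 kHz, 160 kHz.
Within [34 kHz, 108 kHz]: 46 kHz, 68 kHz, 84 kHz, 106 kHz.

46 kHz, 68 kHz, 84 kHz, 106 kHz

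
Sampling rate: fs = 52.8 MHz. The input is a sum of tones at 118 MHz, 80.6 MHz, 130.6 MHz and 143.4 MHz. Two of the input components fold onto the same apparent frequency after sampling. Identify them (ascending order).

fs/2 = 26.4 MHz.
118 MHz mod fs = 12.4 MHz.
12.4 MHz ≤ fs/2 = 26.4 MHz, appears at 12.4 MHz.
80.6 MHz mod fs = 27.8 MHz.
27.8 MHz > fs/2 = 26.4 MHz, folds to fs − 27.8 MHz = 25 MHz.
130.6 MHz mod fs = 25 MHz.
25 MHz ≤ fs/2 = 26.4 MHz, appears at 25 MHz.
143.4 MHz mod fs = 37.8 MHz.
37.8 MHz > fs/2 = 26.4 MHz, folds to fs − 37.8 MHz = 15 MHz.
80.6 MHz and 130.6 MHz both map to 25 MHz.

80.6 MHz, 130.6 MHz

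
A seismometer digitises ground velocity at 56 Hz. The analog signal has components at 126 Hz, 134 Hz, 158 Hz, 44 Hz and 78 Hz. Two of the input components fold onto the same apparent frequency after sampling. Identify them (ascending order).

fs/2 = 28 Hz.
126 Hz mod fs = 14 Hz.
14 Hz ≤ fs/2 = 28 Hz, appears at 14 Hz.
134 Hz mod fs = 22 Hz.
22 Hz ≤ fs/2 = 28 Hz, appears at 22 Hz.
158 Hz mod fs = 46 Hz.
46 Hz > fs/2 = 28 Hz, folds to fs − 46 Hz = 10 Hz.
44 Hz > fs/2 = 28 Hz, folds to fs − 44 Hz = 12 Hz.
78 Hz mod fs = 22 Hz.
22 Hz ≤ fs/2 = 28 Hz, appears at 22 Hz.
78 Hz and 134 Hz both map to 22 Hz.

78 Hz, 134 Hz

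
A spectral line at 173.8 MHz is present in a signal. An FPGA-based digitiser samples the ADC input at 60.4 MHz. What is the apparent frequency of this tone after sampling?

7.4 MHz

173.8 MHz mod fs = 53 MHz.
53 MHz > fs/2 = 30.2 MHz, folds to fs − 53 MHz = 7.4 MHz.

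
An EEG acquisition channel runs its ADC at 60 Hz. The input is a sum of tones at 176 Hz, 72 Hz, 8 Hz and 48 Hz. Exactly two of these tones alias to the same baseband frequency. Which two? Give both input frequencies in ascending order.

48 Hz, 72 Hz

fs/2 = 30 Hz.
176 Hz mod fs = 56 Hz.
56 Hz > fs/2 = 30 Hz, folds to fs − 56 Hz = 4 Hz.
72 Hz mod fs = 12 Hz.
12 Hz ≤ fs/2 = 30 Hz, appears at 12 Hz.
8 Hz ≤ fs/2 = 30 Hz, passes unchanged.
48 Hz > fs/2 = 30 Hz, folds to fs − 48 Hz = 12 Hz.
48 Hz and 72 Hz both map to 12 Hz.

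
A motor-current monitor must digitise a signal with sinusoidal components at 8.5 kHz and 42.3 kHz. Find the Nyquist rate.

Highest-frequency component: 42.3 kHz.
Nyquist rate = 2 × 42.3 kHz = 84.6 kHz.

84.6 kHz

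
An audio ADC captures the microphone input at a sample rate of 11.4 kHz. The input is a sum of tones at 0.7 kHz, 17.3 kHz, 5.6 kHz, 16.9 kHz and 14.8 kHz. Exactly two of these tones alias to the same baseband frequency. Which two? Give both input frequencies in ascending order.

16.9 kHz, 17.3 kHz

fs/2 = 5.7 kHz.
0.7 kHz ≤ fs/2 = 5.7 kHz, passes unchanged.
17.3 kHz mod fs = 5.9 kHz.
5.9 kHz > fs/2 = 5.7 kHz, folds to fs − 5.9 kHz = 5.5 kHz.
5.6 kHz ≤ fs/2 = 5.7 kHz, passes unchanged.
16.9 kHz mod fs = 5.5 kHz.
5.5 kHz ≤ fs/2 = 5.7 kHz, appears at 5.5 kHz.
14.8 kHz mod fs = 3.4 kHz.
3.4 kHz ≤ fs/2 = 5.7 kHz, appears at 3.4 kHz.
16.9 kHz and 17.3 kHz both map to 5.5 kHz.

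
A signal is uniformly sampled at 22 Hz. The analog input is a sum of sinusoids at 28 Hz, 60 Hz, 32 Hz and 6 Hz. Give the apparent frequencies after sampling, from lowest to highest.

6 Hz, 10 Hz

fs/2 = 11 Hz.
28 Hz mod fs = 6 Hz.
6 Hz ≤ fs/2 = 11 Hz, appears at 6 Hz.
60 Hz mod fs = 16 Hz.
16 Hz > fs/2 = 11 Hz, folds to fs − 16 Hz = 6 Hz.
32 Hz mod fs = 10 Hz.
10 Hz ≤ fs/2 = 11 Hz, appears at 10 Hz.
6 Hz ≤ fs/2 = 11 Hz, passes unchanged.
Distinct values: {6 Hz, 10 Hz}.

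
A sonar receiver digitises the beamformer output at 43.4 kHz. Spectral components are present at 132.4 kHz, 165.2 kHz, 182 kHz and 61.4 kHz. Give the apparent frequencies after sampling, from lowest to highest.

2.2 kHz, 8.4 kHz, 18 kHz

fs/2 = 21.7 kHz.
132.4 kHz mod fs = 2.2 kHz.
2.2 kHz ≤ fs/2 = 21.7 kHz, appears at 2.2 kHz.
165.2 kHz mod fs = 35 kHz.
35 kHz > fs/2 = 21.7 kHz, folds to fs − 35 kHz = 8.4 kHz.
182 kHz mod fs = 8.4 kHz.
8.4 kHz ≤ fs/2 = 21.7 kHz, appears at 8.4 kHz.
61.4 kHz mod fs = 18 kHz.
18 kHz ≤ fs/2 = 21.7 kHz, appears at 18 kHz.
Distinct values: {2.2 kHz, 8.4 kHz, 18 kHz}.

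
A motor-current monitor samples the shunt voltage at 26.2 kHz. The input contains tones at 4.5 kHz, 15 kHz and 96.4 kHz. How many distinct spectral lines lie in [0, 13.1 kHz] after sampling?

fs/2 = 13.1 kHz.
4.5 kHz ≤ fs/2 = 13.1 kHz, passes unchanged.
15 kHz > fs/2 = 13.1 kHz, folds to fs − 15 kHz = 11.2 kHz.
96.4 kHz mod fs = 17.8 kHz.
17.8 kHz > fs/2 = 13.1 kHz, folds to fs − 17.8 kHz = 8.4 kHz.
Distinct values: {4.5 kHz, 8.4 kHz, 11.2 kHz} → 3.

3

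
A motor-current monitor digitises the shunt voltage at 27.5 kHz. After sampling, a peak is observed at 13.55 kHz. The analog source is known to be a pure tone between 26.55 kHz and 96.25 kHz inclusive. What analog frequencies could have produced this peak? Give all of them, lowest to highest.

41.05 kHz, 41.45 kHz, 68.55 kHz, 68.95 kHz, 96.05 kHz

Frequencies that alias to 13.55 kHz are k·fs ± 13.55 kHz for integer k ≥ 0.
k=0: 13.55 kHz.
k=1: 13.95 kHz, 41.05 kHz.
k=2: 41.45 kHz, 68.55 kHz.
k=3: 68.95 kHz, 96.05 kHz.
k=4: 96.45 kHz, 123.55 kHz.
Within [26.55 kHz, 96.25 kHz]: 41.05 kHz, 41.45 kHz, 68.55 kHz, 68.95 kHz, 96.05 kHz.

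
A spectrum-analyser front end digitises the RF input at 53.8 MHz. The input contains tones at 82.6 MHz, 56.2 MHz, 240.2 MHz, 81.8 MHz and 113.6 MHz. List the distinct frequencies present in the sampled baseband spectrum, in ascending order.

fs/2 = 26.9 MHz.
82.6 MHz mod fs = 28.8 MHz.
28.8 MHz > fs/2 = 26.9 MHz, folds to fs − 28.8 MHz = 25 MHz.
56.2 MHz mod fs = 2.4 MHz.
2.4 MHz ≤ fs/2 = 26.9 MHz, appears at 2.4 MHz.
240.2 MHz mod fs = 25 MHz.
25 MHz ≤ fs/2 = 26.9 MHz, appears at 25 MHz.
81.8 MHz mod fs = 28 MHz.
28 MHz > fs/2 = 26.9 MHz, folds to fs − 28 MHz = 25.8 MHz.
113.6 MHz mod fs = 6 MHz.
6 MHz ≤ fs/2 = 26.9 MHz, appears at 6 MHz.
Distinct values: {2.4 MHz, 6 MHz, 25 MHz, 25.8 MHz}.

2.4 MHz, 6 MHz, 25 MHz, 25.8 MHz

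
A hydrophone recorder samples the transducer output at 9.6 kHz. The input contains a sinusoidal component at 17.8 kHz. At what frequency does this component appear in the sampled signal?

1.4 kHz

17.8 kHz mod fs = 8.2 kHz.
8.2 kHz > fs/2 = 4.8 kHz, folds to fs − 8.2 kHz = 1.4 kHz.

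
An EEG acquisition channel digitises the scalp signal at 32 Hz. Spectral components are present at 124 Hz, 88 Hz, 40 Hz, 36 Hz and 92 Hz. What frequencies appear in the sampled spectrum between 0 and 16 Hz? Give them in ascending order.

fs/2 = 16 Hz.
124 Hz mod fs = 28 Hz.
28 Hz > fs/2 = 16 Hz, folds to fs − 28 Hz = 4 Hz.
88 Hz mod fs = 24 Hz.
24 Hz > fs/2 = 16 Hz, folds to fs − 24 Hz = 8 Hz.
40 Hz mod fs = 8 Hz.
8 Hz ≤ fs/2 = 16 Hz, appears at 8 Hz.
36 Hz mod fs = 4 Hz.
4 Hz ≤ fs/2 = 16 Hz, appears at 4 Hz.
92 Hz mod fs = 28 Hz.
28 Hz > fs/2 = 16 Hz, folds to fs − 28 Hz = 4 Hz.
Distinct values: {4 Hz, 8 Hz}.

4 Hz, 8 Hz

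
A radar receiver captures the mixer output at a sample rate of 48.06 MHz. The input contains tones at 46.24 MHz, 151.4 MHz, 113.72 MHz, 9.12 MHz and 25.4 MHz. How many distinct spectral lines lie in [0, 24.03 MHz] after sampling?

5

fs/2 = 24.03 MHz.
46.24 MHz > fs/2 = 24.03 MHz, folds to fs − 46.24 MHz = 1.82 MHz.
151.4 MHz mod fs = 7.22 MHz.
7.22 MHz ≤ fs/2 = 24.03 MHz, appears at 7.22 MHz.
113.72 MHz mod fs = 17.6 MHz.
17.6 MHz ≤ fs/2 = 24.03 MHz, appears at 17.6 MHz.
9.12 MHz ≤ fs/2 = 24.03 MHz, passes unchanged.
25.4 MHz > fs/2 = 24.03 MHz, folds to fs − 25.4 MHz = 22.66 MHz.
Distinct values: {1.82 MHz, 7.22 MHz, 9.12 MHz, 17.6 MHz, 22.66 MHz} → 5.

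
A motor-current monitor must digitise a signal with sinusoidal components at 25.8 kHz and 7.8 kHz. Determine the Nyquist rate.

51.6 kHz

Highest-frequency component: 25.8 kHz.
Nyquist rate = 2 × 25.8 kHz = 51.6 kHz.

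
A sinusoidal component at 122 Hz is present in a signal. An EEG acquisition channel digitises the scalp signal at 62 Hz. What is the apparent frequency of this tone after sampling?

122 Hz mod fs = 60 Hz.
60 Hz > fs/2 = 31 Hz, folds to fs − 60 Hz = 2 Hz.

2 Hz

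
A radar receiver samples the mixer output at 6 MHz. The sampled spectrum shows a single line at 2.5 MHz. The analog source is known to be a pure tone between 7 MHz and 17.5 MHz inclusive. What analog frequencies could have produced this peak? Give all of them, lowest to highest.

Frequencies that alias to 2.5 MHz are k·fs ± 2.5 MHz for integer k ≥ 0.
k=0: 2.5 MHz.
k=1: 3.5 MHz, 8.5 MHz.
k=2: 9.5 MHz, 14.5 MHz.
k=3: 15.5 MHz, 20.5 MHz.
k=4: 21.5 MHz, 26.5 MHz.
Within [7 MHz, 17.5 MHz]: 8.5 MHz, 9.5 MHz, 14.5 MHz, 15.5 MHz.

8.5 MHz, 9.5 MHz, 14.5 MHz, 15.5 MHz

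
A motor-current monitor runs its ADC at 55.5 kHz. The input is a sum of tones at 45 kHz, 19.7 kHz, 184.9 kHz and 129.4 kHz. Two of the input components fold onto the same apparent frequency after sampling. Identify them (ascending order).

fs/2 = 27.75 kHz.
45 kHz > fs/2 = 27.75 kHz, folds to fs − 45 kHz = 10.5 kHz.
19.7 kHz ≤ fs/2 = 27.75 kHz, passes unchanged.
184.9 kHz mod fs = 18.4 kHz.
18.4 kHz ≤ fs/2 = 27.75 kHz, appears at 18.4 kHz.
129.4 kHz mod fs = 18.4 kHz.
18.4 kHz ≤ fs/2 = 27.75 kHz, appears at 18.4 kHz.
129.4 kHz and 184.9 kHz both map to 18.4 kHz.

129.4 kHz, 184.9 kHz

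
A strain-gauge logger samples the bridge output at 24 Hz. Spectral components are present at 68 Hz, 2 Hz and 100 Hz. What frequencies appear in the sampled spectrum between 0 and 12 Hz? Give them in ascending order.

fs/2 = 12 Hz.
68 Hz mod fs = 20 Hz.
20 Hz > fs/2 = 12 Hz, folds to fs − 20 Hz = 4 Hz.
2 Hz ≤ fs/2 = 12 Hz, passes unchanged.
100 Hz mod fs = 4 Hz.
4 Hz ≤ fs/2 = 12 Hz, appears at 4 Hz.
Distinct values: {2 Hz, 4 Hz}.

2 Hz, 4 Hz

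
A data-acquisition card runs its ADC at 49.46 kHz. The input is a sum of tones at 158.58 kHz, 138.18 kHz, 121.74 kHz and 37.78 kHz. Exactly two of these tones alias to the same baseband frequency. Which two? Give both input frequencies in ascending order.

fs/2 = 24.73 kHz.
158.58 kHz mod fs = 10.2 kHz.
10.2 kHz ≤ fs/2 = 24.73 kHz, appears at 10.2 kHz.
138.18 kHz mod fs = 39.26 kHz.
39.26 kHz > fs/2 = 24.73 kHz, folds to fs − 39.26 kHz = 10.2 kHz.
121.74 kHz mod fs = 22.82 kHz.
22.82 kHz ≤ fs/2 = 24.73 kHz, appears at 22.82 kHz.
37.78 kHz > fs/2 = 24.73 kHz, folds to fs − 37.78 kHz = 11.68 kHz.
138.18 kHz and 158.58 kHz both map to 10.2 kHz.

138.18 kHz, 158.58 kHz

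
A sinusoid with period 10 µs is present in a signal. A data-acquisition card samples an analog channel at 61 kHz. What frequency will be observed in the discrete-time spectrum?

22 kHz

T = 10 µs → f = 1/T = 100 kHz.
100 kHz mod fs = 39 kHz.
39 kHz > fs/2 = 30.5 kHz, folds to fs − 39 kHz = 22 kHz.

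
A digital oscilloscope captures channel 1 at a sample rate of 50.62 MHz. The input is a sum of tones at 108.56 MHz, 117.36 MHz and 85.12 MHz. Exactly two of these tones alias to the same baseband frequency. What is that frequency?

16.12 MHz

fs/2 = 25.31 MHz.
108.56 MHz mod fs = 7.32 MHz.
7.32 MHz ≤ fs/2 = 25.31 MHz, appears at 7.32 MHz.
117.36 MHz mod fs = 16.12 MHz.
16.12 MHz ≤ fs/2 = 25.31 MHz, appears at 16.12 MHz.
85.12 MHz mod fs = 34.5 MHz.
34.5 MHz > fs/2 = 25.31 MHz, folds to fs − 34.5 MHz = 16.12 MHz.
85.12 MHz and 117.36 MHz both map to 16.12 MHz.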